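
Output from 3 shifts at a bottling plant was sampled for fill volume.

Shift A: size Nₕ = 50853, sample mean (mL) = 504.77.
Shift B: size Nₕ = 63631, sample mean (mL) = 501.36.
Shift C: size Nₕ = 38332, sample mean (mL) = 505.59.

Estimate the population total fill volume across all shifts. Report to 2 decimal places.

Estimate total by summing Nₕ·x̄ₕ over strata.
50853·504.77 + 63631·501.36 + 38332·505.59 = 25669068.81 + 31902038.16 + 19380275.88 = 76951382.85.

76951382.85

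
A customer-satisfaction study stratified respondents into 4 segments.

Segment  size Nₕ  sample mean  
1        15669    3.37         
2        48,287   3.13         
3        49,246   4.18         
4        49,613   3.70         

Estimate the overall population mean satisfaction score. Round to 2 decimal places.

3.64

x̄_st = (Σ Nₕx̄ₕ) / (Σ Nₕ) = (15669·3.37 + 48287·3.13 + 49246·4.18 + 49613·3.70) / 162815
= 593359.22 / 162815 = 3.6444... → 3.64.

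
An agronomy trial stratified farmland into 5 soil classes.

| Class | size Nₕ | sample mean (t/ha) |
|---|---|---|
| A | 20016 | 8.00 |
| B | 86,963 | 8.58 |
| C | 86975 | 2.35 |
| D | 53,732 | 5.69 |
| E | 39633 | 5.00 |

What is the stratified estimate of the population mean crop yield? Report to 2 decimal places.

5.62

N = 20016 + 86963 + 86975 + 53732 + 39633 = 287319.
Overall mean = Σ (Nₕ/N)·x̄ₕ — weight by population share, not a simple average.
Σ Nₕx̄ₕ = 20016·8.00 + 86963·8.58 + 86975·2.35 + 53732·5.69 + 39633·5.00 = 160128 + 746142.54 + 204391.25 + 305735.08 + 198165 = 1614561.87.
Divide by N: 1614561.87 / 287319 = 5.6194... → 5.62.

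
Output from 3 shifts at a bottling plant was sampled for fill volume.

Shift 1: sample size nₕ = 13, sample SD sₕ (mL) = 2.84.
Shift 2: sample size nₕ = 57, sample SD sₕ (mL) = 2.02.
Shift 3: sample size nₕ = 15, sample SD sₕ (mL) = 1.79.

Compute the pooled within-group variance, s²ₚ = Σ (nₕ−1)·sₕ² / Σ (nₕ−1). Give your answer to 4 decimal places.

4.5140

Degrees of freedom: 12 + 56 + 14 = 82.
Σ(nₕ−1)sₕ² = 12·8.0656 + 56·4.0804 + 14·3.2041 = 370.147.
s²ₚ = 370.147 / 82 = 4.513988... → 4.5140.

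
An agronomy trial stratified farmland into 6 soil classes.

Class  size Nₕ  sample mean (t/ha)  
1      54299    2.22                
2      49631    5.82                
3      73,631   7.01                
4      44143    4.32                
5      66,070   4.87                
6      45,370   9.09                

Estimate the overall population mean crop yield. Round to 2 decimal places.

5.55

N = 333144; weights Wₕ = Nₕ/N = (0.1630, 0.1490, 0.2210, 0.1325, 0.1983, 0.1362).
x̄_st = Σ Wₕ·x̄ₕ = 0.1630·2.22 + 0.1490·5.82 + 0.2210·7.01 + 0.1325·4.32 + 0.1983·4.87 + 0.1362·9.09 ≈ 5.5544...
→ 5.55.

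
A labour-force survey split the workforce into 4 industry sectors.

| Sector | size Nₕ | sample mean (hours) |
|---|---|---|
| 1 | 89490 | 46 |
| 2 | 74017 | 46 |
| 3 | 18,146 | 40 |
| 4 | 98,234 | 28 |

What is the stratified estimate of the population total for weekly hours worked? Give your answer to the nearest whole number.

10997714

1: 89490·46 = 4116540
2: 74017·46 = 3404782
3: 18146·40 = 725840
4: 98234·28 = 2750552
τ̂ = Σ Nₕx̄ₕ = 10997714.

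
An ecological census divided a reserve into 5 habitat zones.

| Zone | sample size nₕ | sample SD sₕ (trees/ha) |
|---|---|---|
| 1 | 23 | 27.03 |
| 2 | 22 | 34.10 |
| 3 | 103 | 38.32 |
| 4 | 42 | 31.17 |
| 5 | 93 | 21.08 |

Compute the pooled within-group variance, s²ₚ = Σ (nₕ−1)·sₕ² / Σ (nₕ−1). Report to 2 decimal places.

974.78

Degrees of freedom: 22 + 21 + 102 + 41 + 92 = 278.
Σ(nₕ−1)sₕ² = 22·730.6209 + 21·1162.81 + 102·1468.4224 + 41·971.5689 + 92·444.3664 = 270987.7883.
s²ₚ = 270987.7883 / 278 = 974.7762... → 974.78.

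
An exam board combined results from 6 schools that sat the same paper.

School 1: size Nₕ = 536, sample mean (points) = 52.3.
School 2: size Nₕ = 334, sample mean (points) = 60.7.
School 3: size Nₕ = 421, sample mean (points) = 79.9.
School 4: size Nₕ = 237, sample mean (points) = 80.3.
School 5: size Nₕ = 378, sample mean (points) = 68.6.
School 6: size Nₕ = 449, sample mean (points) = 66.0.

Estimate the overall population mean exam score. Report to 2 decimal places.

N = 536 + 334 + 421 + 237 + 378 + 449 = 2355.
Weight each subgroup mean by Nₕ/N and sum.
Σ Nₕx̄ₕ = 536·52.3 + 334·60.7 + 421·79.9 + 237·80.3 + 378·68.6 + 449·66.0 = 28032.8 + 20273.8 + 33637.9 + 19031.1 + 25930.8 + 29634 = 156540.4.
Divide by N: 156540.4 / 2355 = 66.4715... → 66.47.

66.47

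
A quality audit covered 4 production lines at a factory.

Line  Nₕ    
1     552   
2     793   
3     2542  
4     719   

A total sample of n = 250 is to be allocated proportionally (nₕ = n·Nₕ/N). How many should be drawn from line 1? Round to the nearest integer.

N = 552 + 793 + 2542 + 719 = 4606.
n_1 = 250·552/4606 = 29.961... → 30.

30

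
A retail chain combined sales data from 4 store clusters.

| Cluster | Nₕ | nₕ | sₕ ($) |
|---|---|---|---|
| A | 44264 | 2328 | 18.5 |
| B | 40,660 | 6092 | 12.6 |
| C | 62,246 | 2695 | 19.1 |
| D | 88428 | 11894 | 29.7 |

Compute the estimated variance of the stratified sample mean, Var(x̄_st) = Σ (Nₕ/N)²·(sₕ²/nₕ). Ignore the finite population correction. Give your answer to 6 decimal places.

0.025862

N = 235598; Wₕ = Nₕ/N.
cluster A: (44264/235598)²·18.5²/2328 = 0.005189417
cluster B: (40660/235598)²·12.6²/6092 = 0.000776198
cluster C: (62246/235598)²·19.1²/2695 = 0.009449039
cluster D: (88428/235598)²·29.7²/11894 = 0.010447716
Sum = 0.025862371 → 0.025862.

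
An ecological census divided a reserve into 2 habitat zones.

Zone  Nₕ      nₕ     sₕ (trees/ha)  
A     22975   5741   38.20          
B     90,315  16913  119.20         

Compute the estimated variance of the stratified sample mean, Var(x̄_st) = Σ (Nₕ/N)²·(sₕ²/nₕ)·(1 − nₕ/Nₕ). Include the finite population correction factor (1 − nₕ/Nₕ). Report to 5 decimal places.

N = 113290. Term for each stratum: Wₕ²sₕ²/nₕ·(1−nₕ/Nₕ).
Var(x̄_st) = 0.00784147 + 0.43392681 = 0.44176829 → 0.44177.

0.44177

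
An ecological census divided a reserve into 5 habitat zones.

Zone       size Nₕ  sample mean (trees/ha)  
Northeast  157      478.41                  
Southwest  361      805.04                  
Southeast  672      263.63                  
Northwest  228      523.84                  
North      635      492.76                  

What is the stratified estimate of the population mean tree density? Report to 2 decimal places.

475.03

N = 157 + 361 + 672 + 228 + 635 = 2053.
Weight each subgroup mean by Nₕ/N and sum.
Σ Nₕx̄ₕ = 157·478.41 + 361·805.04 + 672·263.63 + 228·523.84 + 635·492.76 = 75110.37 + 290619.44 + 177159.36 + 119435.52 + 312902.6 = 975227.29.
Divide by N: 975227.29 / 2053 = 475.0255... → 475.03.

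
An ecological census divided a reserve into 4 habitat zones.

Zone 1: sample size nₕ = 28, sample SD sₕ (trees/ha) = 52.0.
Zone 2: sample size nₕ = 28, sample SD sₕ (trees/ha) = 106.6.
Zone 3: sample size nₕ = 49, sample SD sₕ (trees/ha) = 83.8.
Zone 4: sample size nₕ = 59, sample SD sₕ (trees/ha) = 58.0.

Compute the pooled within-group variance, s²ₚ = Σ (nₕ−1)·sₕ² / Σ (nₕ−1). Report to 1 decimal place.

1: (28−1)·52.0² = 27·2704 = 73008
2: (28−1)·106.6² = 27·11363.56 = 306816.12
3: (49−1)·83.8² = 48·7022.44 = 337077.12
4: (59−1)·58.0² = 58·3364 = 195112
Numerator = 912013.24; denominator = Σ(nₕ−1) = 160.
s²ₚ = 912013.24/160 = 5700.083... → 5700.1.

5700.1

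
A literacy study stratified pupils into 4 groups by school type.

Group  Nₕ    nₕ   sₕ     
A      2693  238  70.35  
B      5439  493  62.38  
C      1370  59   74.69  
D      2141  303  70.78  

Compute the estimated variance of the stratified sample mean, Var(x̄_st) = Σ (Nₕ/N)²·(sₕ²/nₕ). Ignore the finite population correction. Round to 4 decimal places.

4.7032

N = 11643; Wₕ = Nₕ/N.
group A: (2693/11643)²·70.35²/238 = 1.1124850
group B: (5439/11643)²·62.38²/493 = 1.7224719
group C: (1370/11643)²·74.69²/59 = 1.3091344
group D: (2141/11643)²·70.78²/303 = 0.5590904
Sum = 4.7031817 → 4.7032.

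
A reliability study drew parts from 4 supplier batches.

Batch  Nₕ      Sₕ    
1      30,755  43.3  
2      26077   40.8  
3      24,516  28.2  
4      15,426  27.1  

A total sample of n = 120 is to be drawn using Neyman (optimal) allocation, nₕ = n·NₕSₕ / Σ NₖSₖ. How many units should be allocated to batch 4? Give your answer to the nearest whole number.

Σ NₕSₕ = 30755·43.3 + 26077·40.8 + 24516·28.2 + 15426·27.1 = 3505028.9.
Share for 4: 418044.6/3505028.9 = 0.11927.
n_4 = 120 × 0.11927 = 14.312... → 14.

14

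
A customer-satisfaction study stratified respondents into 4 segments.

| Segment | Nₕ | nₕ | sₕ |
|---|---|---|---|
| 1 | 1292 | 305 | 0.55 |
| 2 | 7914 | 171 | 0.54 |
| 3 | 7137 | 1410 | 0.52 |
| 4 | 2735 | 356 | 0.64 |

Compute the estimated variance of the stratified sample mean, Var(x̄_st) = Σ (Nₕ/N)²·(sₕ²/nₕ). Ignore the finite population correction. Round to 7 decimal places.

0.0003485

N = 19078; Wₕ = Nₕ/N.
segment 1: (1292/19078)²·0.55²/305 = 0.0000045487
segment 2: (7914/19078)²·0.54²/171 = 0.0002934390
segment 3: (7137/19078)²·0.52²/1410 = 0.0000268382
segment 4: (2735/19078)²·0.64²/356 = 0.0000236461
Sum = 0.0003484719 → 0.0003485.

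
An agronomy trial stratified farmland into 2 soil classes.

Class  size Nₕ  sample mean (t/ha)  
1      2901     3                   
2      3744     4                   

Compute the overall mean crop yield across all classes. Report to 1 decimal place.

3.6

x̄_st = (Σ Nₕx̄ₕ) / (Σ Nₕ) = (2901·3 + 3744·4) / 6645
= 23679 / 6645 = 3.563... → 3.6.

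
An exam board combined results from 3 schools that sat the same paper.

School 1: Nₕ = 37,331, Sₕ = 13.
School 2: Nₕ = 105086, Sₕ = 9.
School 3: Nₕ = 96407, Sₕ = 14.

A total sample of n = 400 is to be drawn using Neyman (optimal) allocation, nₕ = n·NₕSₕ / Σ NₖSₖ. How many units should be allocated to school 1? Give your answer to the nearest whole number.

70

1: NₕSₕ = 37331·13 = 485303
2: NₕSₕ = 105086·9 = 945774
3: NₕSₕ = 96407·14 = 1349698
Σ NₕSₕ = 2780775.
n_1 = 400·485303/2780775 = 69.808... → 70.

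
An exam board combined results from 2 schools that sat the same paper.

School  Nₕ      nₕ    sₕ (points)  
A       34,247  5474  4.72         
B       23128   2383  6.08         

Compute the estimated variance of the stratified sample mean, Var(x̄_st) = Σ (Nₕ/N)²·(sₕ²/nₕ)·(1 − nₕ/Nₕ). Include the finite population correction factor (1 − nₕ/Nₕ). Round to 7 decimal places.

0.0034792

N = 57375; Wₕ = Nₕ/N.
school A: (34247/57375)²·4.72²/5474·(1 − 5474/34247) = 0.0012182642
school B: (23128/57375)²·6.08²/2383·(1 − 2383/23128) = 0.0022609410
Sum = 0.0034792053 → 0.0034792.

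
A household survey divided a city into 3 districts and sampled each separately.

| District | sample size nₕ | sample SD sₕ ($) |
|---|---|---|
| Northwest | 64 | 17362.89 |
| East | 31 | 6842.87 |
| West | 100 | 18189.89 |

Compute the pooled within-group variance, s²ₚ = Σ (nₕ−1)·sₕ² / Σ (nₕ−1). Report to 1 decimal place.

276842138.6

Degrees of freedom: 63 + 30 + 99 = 192.
Σ(nₕ−1)sₕ² = 63·301469949.1521 + 30·46824869.8369 + 99·330872098.2121 = 53153690614.6872.
s²ₚ = 53153690614.6872 / 192 = 276842138.618... → 276842138.6.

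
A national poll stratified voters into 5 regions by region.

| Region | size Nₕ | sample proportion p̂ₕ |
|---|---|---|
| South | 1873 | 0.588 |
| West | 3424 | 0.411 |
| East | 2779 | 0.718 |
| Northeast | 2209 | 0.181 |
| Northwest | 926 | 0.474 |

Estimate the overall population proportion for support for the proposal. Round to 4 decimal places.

N = 1873 + 3424 + 2779 + 2209 + 926 = 11211.
Overall proportion = Σ (Nₕ/N)·p̂ₕ.
Σ Nₕp̂ₕ = 1101.324 + 1407.264 + 1995.322 + 399.829 + 438.924 = 5342.663.
5342.663 / 11211 = 0.476555... → 0.4766.

0.4766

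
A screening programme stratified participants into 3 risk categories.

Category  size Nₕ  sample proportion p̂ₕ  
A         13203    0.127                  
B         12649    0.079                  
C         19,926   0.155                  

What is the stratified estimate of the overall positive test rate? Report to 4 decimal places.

N = 13203 + 12649 + 19926 = 45778.
Overall proportion = Σ (Nₕ/N)·p̂ₕ.
Σ Nₕp̂ₕ = 1676.781 + 999.271 + 3088.53 = 5764.582.
5764.582 / 45778 = 0.125925... → 0.1259.

0.1259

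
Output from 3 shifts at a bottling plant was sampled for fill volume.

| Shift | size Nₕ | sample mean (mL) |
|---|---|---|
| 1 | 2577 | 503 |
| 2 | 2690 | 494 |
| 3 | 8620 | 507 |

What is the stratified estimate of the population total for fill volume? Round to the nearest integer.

6995431

Estimate total by summing Nₕ·x̄ₕ over strata.
2577·503 + 2690·494 + 8620·507 = 1296231 + 1328860 + 4370340 = 6995431.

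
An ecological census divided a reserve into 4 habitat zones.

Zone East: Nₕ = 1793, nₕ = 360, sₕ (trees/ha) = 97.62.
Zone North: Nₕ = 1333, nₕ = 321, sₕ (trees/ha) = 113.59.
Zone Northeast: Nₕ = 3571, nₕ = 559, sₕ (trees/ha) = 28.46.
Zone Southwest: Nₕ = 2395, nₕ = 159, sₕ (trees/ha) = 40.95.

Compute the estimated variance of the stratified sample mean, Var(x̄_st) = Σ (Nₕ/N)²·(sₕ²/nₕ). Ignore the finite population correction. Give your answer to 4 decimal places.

2.8488

N = 9092; Wₕ = Nₕ/N.
zone East: (1793/9092)²·97.62²/360 = 1.0294774
zone North: (1333/9092)²·113.59²/321 = 0.8640057
zone Northeast: (3571/9092)²·28.46²/559 = 0.2235213
zone Southwest: (2395/9092)²·40.95²/159 = 0.7318176
Sum = 2.8488220 → 2.8488.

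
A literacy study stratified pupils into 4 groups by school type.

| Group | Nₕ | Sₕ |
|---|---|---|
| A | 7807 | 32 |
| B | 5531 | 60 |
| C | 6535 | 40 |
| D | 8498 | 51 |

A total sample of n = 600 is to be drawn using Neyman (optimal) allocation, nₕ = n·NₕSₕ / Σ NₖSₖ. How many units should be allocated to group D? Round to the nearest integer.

A: NₕSₕ = 7807·32 = 249824
B: NₕSₕ = 5531·60 = 331860
C: NₕSₕ = 6535·40 = 261400
D: NₕSₕ = 8498·51 = 433398
Σ NₕSₕ = 1276482.
n_D = 600·433398/1276482 = 203.715... → 204.

204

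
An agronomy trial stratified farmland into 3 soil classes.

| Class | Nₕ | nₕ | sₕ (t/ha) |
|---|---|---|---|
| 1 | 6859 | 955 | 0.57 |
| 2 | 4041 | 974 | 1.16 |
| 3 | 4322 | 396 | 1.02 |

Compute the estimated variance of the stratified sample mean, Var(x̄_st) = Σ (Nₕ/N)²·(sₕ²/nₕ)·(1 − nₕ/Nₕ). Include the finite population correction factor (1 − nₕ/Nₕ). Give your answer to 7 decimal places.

0.0003257

N = 15222. Term for each stratum: Wₕ²sₕ²/nₕ·(1−nₕ/Nₕ).
Var(x̄_st) = 0.0000594580 + 0.0000738952 + 0.0001923963 = 0.0003257495 → 0.0003257.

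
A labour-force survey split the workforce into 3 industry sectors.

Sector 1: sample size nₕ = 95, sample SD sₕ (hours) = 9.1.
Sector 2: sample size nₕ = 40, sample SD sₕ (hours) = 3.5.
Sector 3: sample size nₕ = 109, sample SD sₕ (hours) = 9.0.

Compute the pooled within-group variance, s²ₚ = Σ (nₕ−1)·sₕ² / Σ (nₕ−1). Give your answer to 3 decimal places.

Degrees of freedom: 94 + 39 + 108 = 241.
Σ(nₕ−1)sₕ² = 94·82.81 + 39·12.25 + 108·81 = 17009.89.
s²ₚ = 17009.89 / 241 = 70.58046... → 70.580.

70.580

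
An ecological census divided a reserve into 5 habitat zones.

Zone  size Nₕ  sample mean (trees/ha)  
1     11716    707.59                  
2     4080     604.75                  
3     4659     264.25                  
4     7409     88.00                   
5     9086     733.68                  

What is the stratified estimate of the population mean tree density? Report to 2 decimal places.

522.51

N = 11716 + 4080 + 4659 + 7409 + 9086 = 36950.
Overall mean = Σ (Nₕ/N)·x̄ₕ — weight by population share, not a simple average.
Σ Nₕx̄ₕ = 11716·707.59 + 4080·604.75 + 4659·264.25 + 7409·88.00 + 9086·733.68 = 8290124.44 + 2467380 + 1231140.75 + 651992 + 6666216.48 = 19306853.67.
Divide by N: 19306853.67 / 36950 = 522.5130... → 522.51.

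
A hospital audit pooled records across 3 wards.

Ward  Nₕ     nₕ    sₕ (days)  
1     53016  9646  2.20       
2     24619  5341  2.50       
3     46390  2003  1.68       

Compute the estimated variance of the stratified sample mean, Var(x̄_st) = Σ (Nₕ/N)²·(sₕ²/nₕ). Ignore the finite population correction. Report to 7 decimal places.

N = 124025; Wₕ = Nₕ/N.
ward 1: (53016/124025)²·2.20²/9646 = 0.0000916840
ward 2: (24619/124025)²·2.50²/5341 = 0.0000461084
ward 3: (46390/124025)²·1.68²/2003 = 0.0001971369
Sum = 0.0003349293 → 0.0003349.

0.0003349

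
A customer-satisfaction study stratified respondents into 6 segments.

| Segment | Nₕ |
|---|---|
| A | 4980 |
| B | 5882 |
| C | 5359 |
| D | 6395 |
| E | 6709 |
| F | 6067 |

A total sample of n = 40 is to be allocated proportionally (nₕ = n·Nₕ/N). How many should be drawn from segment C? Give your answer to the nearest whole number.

Share of segment C = 5359/35392 = 0.15142.
Allocate 40 × 0.15142 = 6.057... → 6.

6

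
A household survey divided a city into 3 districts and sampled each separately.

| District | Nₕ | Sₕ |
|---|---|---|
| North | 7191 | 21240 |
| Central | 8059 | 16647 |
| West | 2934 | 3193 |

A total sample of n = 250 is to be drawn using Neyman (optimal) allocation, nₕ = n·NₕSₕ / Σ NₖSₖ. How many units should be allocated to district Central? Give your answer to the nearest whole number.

113

Σ NₕSₕ = 7191·21240 + 8059·16647 + 2934·3193 = 296263275.
Share for Central: 134158173/296263275 = 0.45283.
n_Central = 250 × 0.45283 = 113.209... → 113.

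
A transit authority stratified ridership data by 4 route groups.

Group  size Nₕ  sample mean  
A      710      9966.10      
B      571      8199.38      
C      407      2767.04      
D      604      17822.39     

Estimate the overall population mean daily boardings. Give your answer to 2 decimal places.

10317.93

N = 710 + 571 + 407 + 604 = 2292.
The stratified mean weights each stratum mean by its population share Nₕ/N.
Σ Nₕx̄ₕ = 710·9966.10 + 571·8199.38 + 407·2767.04 + 604·17822.39 = 7075931 + 4681845.98 + 1126185.28 + 10764723.56 = 23648685.82.
Divide by N: 23648685.82 / 2292 = 10317.9258... → 10317.93.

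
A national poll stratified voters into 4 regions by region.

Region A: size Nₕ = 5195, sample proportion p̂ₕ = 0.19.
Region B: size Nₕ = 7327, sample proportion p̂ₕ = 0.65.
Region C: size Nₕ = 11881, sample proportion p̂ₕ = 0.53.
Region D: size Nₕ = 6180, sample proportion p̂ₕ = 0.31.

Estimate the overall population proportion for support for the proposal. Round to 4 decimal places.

N = 5195 + 7327 + 11881 + 6180 = 30583.
Overall proportion = Σ (Nₕ/N)·p̂ₕ.
Σ Nₕp̂ₕ = 987.05 + 4762.55 + 6296.93 + 1915.8 = 13962.33.
13962.33 / 30583 = 0.456539... → 0.4565.

0.4565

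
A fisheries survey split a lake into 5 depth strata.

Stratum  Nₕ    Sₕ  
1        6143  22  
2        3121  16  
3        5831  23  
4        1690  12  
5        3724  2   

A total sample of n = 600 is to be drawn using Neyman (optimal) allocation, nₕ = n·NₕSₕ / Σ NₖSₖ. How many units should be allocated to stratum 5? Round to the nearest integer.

13

1: NₕSₕ = 6143·22 = 135146
2: NₕSₕ = 3121·16 = 49936
3: NₕSₕ = 5831·23 = 134113
4: NₕSₕ = 1690·12 = 20280
5: NₕSₕ = 3724·2 = 7448
Σ NₕSₕ = 346923.
n_5 = 600·7448/346923 = 12.881... → 13.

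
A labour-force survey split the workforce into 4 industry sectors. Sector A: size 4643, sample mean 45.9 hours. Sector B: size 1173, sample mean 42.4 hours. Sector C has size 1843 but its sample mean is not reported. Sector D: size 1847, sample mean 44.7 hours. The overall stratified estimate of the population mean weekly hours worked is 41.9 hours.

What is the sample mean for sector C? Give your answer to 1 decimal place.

Σ Nₕx̄ₕ = N·μ, so 1843·x̄_C = 9506·41.9 − (4643·45.9 + 1173·42.4 + 1847·44.7).
= 398301.4 − 345409.8 = 52891.6.
x̄_C = 52891.6 / 1843 = 28.699... → 28.7.

28.7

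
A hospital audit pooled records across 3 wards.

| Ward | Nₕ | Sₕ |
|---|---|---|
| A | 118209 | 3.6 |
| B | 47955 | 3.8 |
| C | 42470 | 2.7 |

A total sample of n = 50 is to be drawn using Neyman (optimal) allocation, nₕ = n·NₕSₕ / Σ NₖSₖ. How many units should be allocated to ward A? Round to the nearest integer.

A: NₕSₕ = 118209·3.6 = 425552.4
B: NₕSₕ = 47955·3.8 = 182229
C: NₕSₕ = 42470·2.7 = 114669
Σ NₕSₕ = 722450.4.
n_A = 50·425552.4/722450.4 = 29.452... → 29.

29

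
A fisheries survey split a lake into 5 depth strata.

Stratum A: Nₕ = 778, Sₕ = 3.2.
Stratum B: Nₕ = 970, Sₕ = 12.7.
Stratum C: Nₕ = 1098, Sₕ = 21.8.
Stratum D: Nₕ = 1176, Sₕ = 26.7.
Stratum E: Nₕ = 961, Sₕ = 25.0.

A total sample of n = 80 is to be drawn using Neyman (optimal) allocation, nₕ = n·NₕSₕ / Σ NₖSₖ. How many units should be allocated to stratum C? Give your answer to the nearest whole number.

A: NₕSₕ = 778·3.2 = 2489.6
B: NₕSₕ = 970·12.7 = 12319
C: NₕSₕ = 1098·21.8 = 23936.4
D: NₕSₕ = 1176·26.7 = 31399.2
E: NₕSₕ = 961·25.0 = 24025
Σ NₕSₕ = 94169.2.
n_C = 80·23936.4/94169.2 = 20.335... → 20.

20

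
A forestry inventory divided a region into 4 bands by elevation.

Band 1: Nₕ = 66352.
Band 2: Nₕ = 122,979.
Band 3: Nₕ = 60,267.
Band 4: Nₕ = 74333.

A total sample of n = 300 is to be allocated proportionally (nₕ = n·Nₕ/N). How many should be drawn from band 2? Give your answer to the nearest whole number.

Share of band 2 = 122979/323931 = 0.37965.
Allocate 300 × 0.37965 = 113.894... → 114.

114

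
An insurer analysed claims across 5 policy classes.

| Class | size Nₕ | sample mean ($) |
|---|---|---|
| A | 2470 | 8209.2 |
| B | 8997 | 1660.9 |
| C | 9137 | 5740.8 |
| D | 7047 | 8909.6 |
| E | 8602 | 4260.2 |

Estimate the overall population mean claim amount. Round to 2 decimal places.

5161.11

x̄_st = (Σ Nₕx̄ₕ) / (Σ Nₕ) = (2470·8209.2 + 8997·1660.9 + 9137·5740.8 + 7047·8909.6 + 8602·4260.2) / 36253
= 187105722.5 / 36253 = 5161.1100... → 5161.11.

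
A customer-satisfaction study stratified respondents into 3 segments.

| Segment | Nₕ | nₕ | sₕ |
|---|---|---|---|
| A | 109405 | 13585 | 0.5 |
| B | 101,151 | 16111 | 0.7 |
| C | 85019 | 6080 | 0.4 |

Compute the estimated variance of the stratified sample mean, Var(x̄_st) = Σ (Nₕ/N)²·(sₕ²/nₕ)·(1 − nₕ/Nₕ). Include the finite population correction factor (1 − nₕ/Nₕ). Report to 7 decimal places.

N = 295575; Wₕ = Nₕ/N.
segment A: (109405/295575)²·0.5²/13585·(1 − 13585/109405) = 0.0000022082
segment B: (101151/295575)²·0.7²/16111·(1 − 16111/101151) = 0.0000029946
segment C: (85019/295575)²·0.4²/6080·(1 − 6080/85019) = 0.0000020216
Sum = 0.0000072243 → 0.0000072.

0.0000072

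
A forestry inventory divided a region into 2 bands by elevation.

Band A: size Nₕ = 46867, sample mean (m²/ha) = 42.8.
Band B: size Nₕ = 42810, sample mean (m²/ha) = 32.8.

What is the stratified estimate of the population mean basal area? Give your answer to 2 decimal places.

N = 46867 + 42810 = 89677.
Weight each subgroup mean by Nₕ/N and sum.
Σ Nₕx̄ₕ = 46867·42.8 + 42810·32.8 = 2005907.6 + 1404168 = 3410075.6.
Divide by N: 3410075.6 / 89677 = 38.0262... → 38.03.

38.03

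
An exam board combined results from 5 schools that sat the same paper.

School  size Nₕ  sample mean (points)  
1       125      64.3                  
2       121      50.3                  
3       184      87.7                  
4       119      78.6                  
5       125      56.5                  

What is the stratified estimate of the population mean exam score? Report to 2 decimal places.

N = 125 + 121 + 184 + 119 + 125 = 674.
The stratified mean weights each stratum mean by its population share Nₕ/N.
Σ Nₕx̄ₕ = 125·64.3 + 121·50.3 + 184·87.7 + 119·78.6 + 125·56.5 = 8037.5 + 6086.3 + 16136.8 + 9353.4 + 7062.5 = 46676.5.
Divide by N: 46676.5 / 674 = 69.2530... → 69.25.

69.25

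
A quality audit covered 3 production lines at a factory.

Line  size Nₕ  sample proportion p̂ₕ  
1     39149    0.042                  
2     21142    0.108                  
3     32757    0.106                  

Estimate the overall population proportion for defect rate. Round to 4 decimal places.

N = 39149 + 21142 + 32757 = 93048.
Overall proportion = Σ (Nₕ/N)·p̂ₕ.
Σ Nₕp̂ₕ = 1644.258 + 2283.336 + 3472.242 = 7399.836.
7399.836 / 93048 = 0.079527... → 0.0795.

0.0795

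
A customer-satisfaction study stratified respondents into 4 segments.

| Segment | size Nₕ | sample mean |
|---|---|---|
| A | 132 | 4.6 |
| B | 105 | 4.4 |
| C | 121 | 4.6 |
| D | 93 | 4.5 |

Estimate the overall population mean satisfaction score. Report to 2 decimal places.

N = 132 + 105 + 121 + 93 = 451.
The stratified mean weights each stratum mean by its population share Nₕ/N.
Σ Nₕx̄ₕ = 132·4.6 + 105·4.4 + 121·4.6 + 93·4.5 = 607.2 + 462 + 556.6 + 418.5 = 2044.3.
Divide by N: 2044.3 / 451 = 4.5328... → 4.53.

4.53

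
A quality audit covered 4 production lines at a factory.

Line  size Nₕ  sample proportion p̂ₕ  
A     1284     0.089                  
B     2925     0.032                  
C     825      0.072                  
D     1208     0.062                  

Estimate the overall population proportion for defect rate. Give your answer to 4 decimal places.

Wₕ = Nₕ/N with N = 6242: 0.2057, 0.4686, 0.1322, 0.1935.
p̂_st = 0.2057·0.089 + 0.4686·0.032 + 0.1322·0.072 + 0.1935·0.062 ≈ 0.054818... → 0.0548.

0.0548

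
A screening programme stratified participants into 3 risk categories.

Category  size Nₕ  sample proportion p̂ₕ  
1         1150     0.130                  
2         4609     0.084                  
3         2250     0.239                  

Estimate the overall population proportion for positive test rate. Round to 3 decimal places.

0.134

N = 1150 + 4609 + 2250 = 8009.
Overall proportion = Σ (Nₕ/N)·p̂ₕ.
Σ Nₕp̂ₕ = 149.5 + 387.156 + 537.75 = 1074.406.
1074.406 / 8009 = 0.13415... → 0.134.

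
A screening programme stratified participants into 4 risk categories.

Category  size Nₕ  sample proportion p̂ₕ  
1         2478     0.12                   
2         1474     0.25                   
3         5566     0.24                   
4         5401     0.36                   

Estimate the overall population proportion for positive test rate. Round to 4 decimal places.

0.2645

Wₕ = Nₕ/N with N = 14919: 0.1661, 0.0988, 0.3731, 0.3620.
p̂_st = 0.1661·0.12 + 0.0988·0.25 + 0.3731·0.24 + 0.3620·0.36 ≈ 0.264499... → 0.2645.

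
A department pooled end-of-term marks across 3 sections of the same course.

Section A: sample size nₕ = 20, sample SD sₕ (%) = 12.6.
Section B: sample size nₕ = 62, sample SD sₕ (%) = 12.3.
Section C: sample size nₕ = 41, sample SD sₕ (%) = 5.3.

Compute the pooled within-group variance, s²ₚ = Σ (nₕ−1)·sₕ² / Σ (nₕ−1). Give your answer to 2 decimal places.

111.41

Degrees of freedom: 19 + 61 + 40 = 120.
Σ(nₕ−1)sₕ² = 19·158.76 + 61·151.29 + 40·28.09 = 13368.73.
s²ₚ = 13368.73 / 120 = 111.4061... → 111.41.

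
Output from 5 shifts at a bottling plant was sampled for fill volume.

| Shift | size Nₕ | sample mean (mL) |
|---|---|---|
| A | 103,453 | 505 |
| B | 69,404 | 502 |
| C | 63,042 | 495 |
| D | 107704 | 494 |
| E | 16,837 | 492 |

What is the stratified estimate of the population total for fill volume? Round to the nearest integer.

179779943

Estimate total by summing Nₕ·x̄ₕ over strata.
103453·505 + 69404·502 + 63042·495 + 107704·494 + 16837·492 = 52243765 + 34840808 + 31205790 + 53205776 + 8283804 = 179779943.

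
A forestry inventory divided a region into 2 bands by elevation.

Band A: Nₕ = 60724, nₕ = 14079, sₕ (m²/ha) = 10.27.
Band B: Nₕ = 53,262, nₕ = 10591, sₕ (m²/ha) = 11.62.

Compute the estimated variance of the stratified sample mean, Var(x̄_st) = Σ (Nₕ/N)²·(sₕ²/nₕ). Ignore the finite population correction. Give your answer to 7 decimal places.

N = 113986; Wₕ = Nₕ/N.
band A: (60724/113986)²·10.27²/14079 = 0.0021261152
band B: (53262/113986)²·11.62²/10591 = 0.0027836024
Sum = 0.0049097176 → 0.0049097.

0.0049097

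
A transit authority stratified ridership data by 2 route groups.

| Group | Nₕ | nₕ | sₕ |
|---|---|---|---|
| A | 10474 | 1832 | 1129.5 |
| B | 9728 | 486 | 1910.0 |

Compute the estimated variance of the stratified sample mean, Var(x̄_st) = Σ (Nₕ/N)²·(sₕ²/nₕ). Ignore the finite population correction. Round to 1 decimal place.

N = 20202. Term for each stratum: Wₕ²sₕ²/nₕ.
Var(x̄_st) = 187.1903 + 1740.5594 = 1927.7498 → 1927.7.

1927.7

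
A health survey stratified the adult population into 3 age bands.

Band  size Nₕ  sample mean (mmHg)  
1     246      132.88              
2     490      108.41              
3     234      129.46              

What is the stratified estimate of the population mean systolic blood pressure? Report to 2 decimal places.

N = 246 + 490 + 234 = 970.
Weight each subgroup mean by Nₕ/N and sum.
Σ Nₕx̄ₕ = 246·132.88 + 490·108.41 + 234·129.46 = 32688.48 + 53120.9 + 30293.64 = 116103.02.
Divide by N: 116103.02 / 970 = 119.6938... → 119.69.

119.69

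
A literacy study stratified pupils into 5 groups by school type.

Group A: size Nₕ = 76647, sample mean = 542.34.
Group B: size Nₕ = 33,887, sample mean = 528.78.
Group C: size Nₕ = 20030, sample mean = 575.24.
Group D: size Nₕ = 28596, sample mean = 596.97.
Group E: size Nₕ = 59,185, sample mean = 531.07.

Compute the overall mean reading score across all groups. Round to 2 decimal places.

547.35

N = 218345; weights Wₕ = Nₕ/N = (0.3510, 0.1552, 0.0917, 0.1310, 0.2711).
x̄_st = Σ Wₕ·x̄ₕ = 0.3510·542.34 + 0.1552·528.78 + 0.0917·575.24 + 0.1310·596.97 + 0.2711·531.07 ≈ 547.3535...
→ 547.35.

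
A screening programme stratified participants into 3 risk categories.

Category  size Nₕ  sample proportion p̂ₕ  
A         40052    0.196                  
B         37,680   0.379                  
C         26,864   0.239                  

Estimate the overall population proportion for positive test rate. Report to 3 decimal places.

0.273

N = 40052 + 37680 + 26864 = 104596.
Overall proportion = Σ (Nₕ/N)·p̂ₕ.
Σ Nₕp̂ₕ = 7850.192 + 14280.72 + 6420.496 = 28551.408.
28551.408 / 104596 = 0.27297... → 0.273.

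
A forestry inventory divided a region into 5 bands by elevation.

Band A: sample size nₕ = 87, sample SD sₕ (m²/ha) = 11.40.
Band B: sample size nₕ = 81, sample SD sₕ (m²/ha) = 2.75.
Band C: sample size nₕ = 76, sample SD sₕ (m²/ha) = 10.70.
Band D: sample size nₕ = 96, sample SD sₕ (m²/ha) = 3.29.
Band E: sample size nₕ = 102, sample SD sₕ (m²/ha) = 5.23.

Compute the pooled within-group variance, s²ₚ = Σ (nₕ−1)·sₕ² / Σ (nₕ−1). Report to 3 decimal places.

55.284

A: (87−1)·11.40² = 86·129.96 = 11176.56
B: (81−1)·2.75² = 80·7.5625 = 605
C: (76−1)·10.70² = 75·114.49 = 8586.75
D: (96−1)·3.29² = 95·10.8241 = 1028.2895
E: (102−1)·5.23² = 101·27.3529 = 2762.6429
Numerator = 24159.2424; denominator = Σ(nₕ−1) = 437.
s²ₚ = 24159.2424/437 = 55.28431... → 55.284.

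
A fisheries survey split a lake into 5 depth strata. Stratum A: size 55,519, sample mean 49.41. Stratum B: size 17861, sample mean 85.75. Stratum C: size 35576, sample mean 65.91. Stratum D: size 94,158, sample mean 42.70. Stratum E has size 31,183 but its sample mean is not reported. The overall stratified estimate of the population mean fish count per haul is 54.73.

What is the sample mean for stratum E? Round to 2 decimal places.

Σ Nₕx̄ₕ = N·μ, so 31183·x̄_E = 234297·54.73 − (55519·49.41 + 17861·85.75 + 35576·65.91 + 94158·42.70).
= 12823074.81 − 10640135.3 = 2182939.51.
x̄_E = 2182939.51 / 31183 = 70.0042... → 70.00.

70.00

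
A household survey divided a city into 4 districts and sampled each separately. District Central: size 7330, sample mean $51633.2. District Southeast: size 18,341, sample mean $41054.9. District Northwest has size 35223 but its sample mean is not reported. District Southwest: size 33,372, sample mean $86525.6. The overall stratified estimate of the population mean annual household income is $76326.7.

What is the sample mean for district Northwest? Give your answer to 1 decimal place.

90169.0

Σ Nₕx̄ₕ = N·μ, so 35223·x̄_Northwest = 94266·76326.7 − (7330·51633.2 + 18341·41054.9 + 33372·86525.6).
= 7195012702.2 − 4018991600.1 = 3176021102.1.
x̄_Northwest = 3176021102.1 / 35223 = 90168.955... → 90169.0.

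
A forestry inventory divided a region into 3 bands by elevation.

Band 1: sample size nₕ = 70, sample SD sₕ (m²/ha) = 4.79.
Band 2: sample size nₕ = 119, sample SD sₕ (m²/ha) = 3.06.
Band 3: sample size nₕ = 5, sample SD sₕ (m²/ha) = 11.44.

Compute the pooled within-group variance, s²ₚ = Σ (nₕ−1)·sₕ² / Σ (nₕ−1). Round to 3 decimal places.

16.814

1: (70−1)·4.79² = 69·22.9441 = 1583.1429
2: (119−1)·3.06² = 118·9.3636 = 1104.9048
3: (5−1)·11.44² = 4·130.8736 = 523.4944
Numerator = 3211.5421; denominator = Σ(nₕ−1) = 191.
s²ₚ = 3211.5421/191 = 16.81436... → 16.814.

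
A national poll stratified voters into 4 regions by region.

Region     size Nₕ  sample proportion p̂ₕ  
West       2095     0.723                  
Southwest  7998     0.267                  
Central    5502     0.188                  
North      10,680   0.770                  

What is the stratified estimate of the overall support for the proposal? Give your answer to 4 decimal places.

Wₕ = Nₕ/N with N = 26275: 0.0797, 0.3044, 0.2094, 0.4065.
p̂_st = 0.0797·0.723 + 0.3044·0.267 + 0.2094·0.188 + 0.4065·0.770 ≈ 0.491270... → 0.4913.

0.4913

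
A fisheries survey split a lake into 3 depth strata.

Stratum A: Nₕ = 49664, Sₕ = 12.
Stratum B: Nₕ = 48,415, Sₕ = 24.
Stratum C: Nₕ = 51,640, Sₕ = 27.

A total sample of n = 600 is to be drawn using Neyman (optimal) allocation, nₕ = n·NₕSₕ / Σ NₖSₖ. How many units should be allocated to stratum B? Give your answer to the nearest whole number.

Σ NₕSₕ = 49664·12 + 48415·24 + 51640·27 = 3152208.
Share for B: 1161960/3152208 = 0.36862.
n_B = 600 × 0.36862 = 221.171... → 221.

221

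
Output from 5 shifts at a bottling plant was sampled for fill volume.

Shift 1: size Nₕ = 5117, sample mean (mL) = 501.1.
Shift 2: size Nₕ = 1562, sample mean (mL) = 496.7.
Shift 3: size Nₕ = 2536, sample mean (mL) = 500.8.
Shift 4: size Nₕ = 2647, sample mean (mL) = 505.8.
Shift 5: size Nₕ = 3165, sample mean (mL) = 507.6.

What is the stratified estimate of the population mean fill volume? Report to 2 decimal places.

502.79

N = 5117 + 1562 + 2536 + 2647 + 3165 = 15027.
Weight each subgroup mean by Nₕ/N and sum.
Σ Nₕx̄ₕ = 5117·501.1 + 1562·496.7 + 2536·500.8 + 2647·505.8 + 3165·507.6 = 2564128.7 + 775845.4 + 1270028.8 + 1338852.6 + 1606554 = 7555409.5.
Divide by N: 7555409.5 / 15027 = 502.7889... → 502.79.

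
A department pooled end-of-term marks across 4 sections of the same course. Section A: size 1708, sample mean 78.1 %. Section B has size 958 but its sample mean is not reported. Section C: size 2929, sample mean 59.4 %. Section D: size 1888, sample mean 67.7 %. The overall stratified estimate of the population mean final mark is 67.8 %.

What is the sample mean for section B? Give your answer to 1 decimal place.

N = 1708 + 958 + 2929 + 1888 = 7483.
Overall total = μ·N = 67.8·7483 = 507347.4.
Subtract the known strata: 1708·78.1 + 2929·59.4 + 1888·67.7 = 435195.
Remaining total for section B: 507347.4 − 435195 = 72152.4.
Divide by its size: 72152.4 / 958 = 75.316... → 75.3.

75.3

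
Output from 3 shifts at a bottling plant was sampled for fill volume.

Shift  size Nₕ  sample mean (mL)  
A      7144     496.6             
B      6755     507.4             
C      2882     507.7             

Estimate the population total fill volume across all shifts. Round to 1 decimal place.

A: 7144·496.6 = 3547710.4
B: 6755·507.4 = 3427487
C: 2882·507.7 = 1463191.4
τ̂ = Σ Nₕx̄ₕ = 8438388.8.

8438388.8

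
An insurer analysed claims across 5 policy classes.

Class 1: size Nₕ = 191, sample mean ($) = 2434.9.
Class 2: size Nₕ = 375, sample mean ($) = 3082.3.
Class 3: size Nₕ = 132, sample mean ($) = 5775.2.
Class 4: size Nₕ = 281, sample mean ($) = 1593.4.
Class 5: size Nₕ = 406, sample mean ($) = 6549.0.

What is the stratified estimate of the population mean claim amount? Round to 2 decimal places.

3963.82

x̄_st = (Σ Nₕx̄ₕ) / (Σ Nₕ) = (191·2434.9 + 375·3082.3 + 132·5775.2 + 281·1593.4 + 406·6549.0) / 1385
= 5489894.2 / 1385 = 3963.8225... → 3963.82.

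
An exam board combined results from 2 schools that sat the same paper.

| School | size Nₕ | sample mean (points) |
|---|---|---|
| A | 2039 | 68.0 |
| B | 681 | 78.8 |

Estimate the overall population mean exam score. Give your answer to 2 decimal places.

70.70

N = 2720; weights Wₕ = Nₕ/N = (0.7496, 0.2504).
x̄_st = Σ Wₕ·x̄ₕ = 0.7496·68.0 + 0.2504·78.8 ≈ 70.7040...
→ 70.70.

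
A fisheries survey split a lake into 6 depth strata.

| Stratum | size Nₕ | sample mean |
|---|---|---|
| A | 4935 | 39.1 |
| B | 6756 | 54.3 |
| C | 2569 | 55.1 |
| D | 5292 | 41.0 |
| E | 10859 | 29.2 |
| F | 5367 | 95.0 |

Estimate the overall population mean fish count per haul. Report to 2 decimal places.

48.78

N = 35778; weights Wₕ = Nₕ/N = (0.1379, 0.1888, 0.0718, 0.1479, 0.3035, 0.1500).
x̄_st = Σ Wₕ·x̄ₕ = 0.1379·39.1 + 0.1888·54.3 + 0.0718·55.1 + 0.1479·41.0 + 0.3035·29.2 + 0.1500·95.0 ≈ 48.7808...
→ 48.78.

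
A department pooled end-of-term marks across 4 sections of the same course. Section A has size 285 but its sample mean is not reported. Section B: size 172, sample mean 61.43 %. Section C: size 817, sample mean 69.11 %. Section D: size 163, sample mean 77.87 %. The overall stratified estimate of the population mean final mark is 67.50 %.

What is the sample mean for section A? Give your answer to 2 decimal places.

Σ Nₕx̄ₕ = N·μ, so 285·x̄_A = 1437·67.50 − (172·61.43 + 817·69.11 + 163·77.87).
= 96997.5 − 79721.64 = 17275.86.
x̄_A = 17275.86 / 285 = 60.6171... → 60.62.

60.62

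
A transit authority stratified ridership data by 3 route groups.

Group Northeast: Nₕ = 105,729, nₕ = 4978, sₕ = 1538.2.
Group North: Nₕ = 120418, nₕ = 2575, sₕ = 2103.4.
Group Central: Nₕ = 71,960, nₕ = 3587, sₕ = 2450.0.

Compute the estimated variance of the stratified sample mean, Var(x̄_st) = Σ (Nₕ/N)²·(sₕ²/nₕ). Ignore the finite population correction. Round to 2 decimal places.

437.65

N = 298107. Term for each stratum: Wₕ²sₕ²/nₕ.
Var(x̄_st) = 59.78808 + 280.35285 + 97.50766 = 437.64860 → 437.65.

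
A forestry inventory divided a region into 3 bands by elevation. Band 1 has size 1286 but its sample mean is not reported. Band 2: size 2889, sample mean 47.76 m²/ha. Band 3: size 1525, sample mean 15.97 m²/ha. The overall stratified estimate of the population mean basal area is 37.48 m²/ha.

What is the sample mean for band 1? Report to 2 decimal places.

Σ Nₕx̄ₕ = N·μ, so 1286·x̄_1 = 5700·37.48 − (2889·47.76 + 1525·15.97).
= 213636 − 162332.89 = 51303.11.
x̄_1 = 51303.11 / 1286 = 39.8936... → 39.89.

39.89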